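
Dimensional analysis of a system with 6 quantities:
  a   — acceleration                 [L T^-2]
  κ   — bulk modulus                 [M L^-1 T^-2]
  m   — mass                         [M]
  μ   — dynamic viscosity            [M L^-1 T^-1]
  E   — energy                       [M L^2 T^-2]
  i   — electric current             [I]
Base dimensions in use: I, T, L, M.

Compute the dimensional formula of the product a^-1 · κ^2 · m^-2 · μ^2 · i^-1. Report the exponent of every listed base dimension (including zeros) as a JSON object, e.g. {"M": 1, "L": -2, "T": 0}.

{"I": -1, "T": -4, "L": -5, "M": 2}

Dimensional matrix (I×T×L×M by a×κ×m×μ×E×i):
  I: [ 0  0  0  0  0  1]
  T: [-2 -2  0 -1 -2  0]
  L: [ 1 -1  0 -1  2  0]
  M: [ 0  1  1  1  1  0]
  [I]: (-1)·0+(2)·0+(-2)·0+(2)·0+(-1)·1 = -1
  [T]: (-1)·-2+(2)·-2+(-2)·0+(2)·-1+(-1)·0 = -4
  [L]: (-1)·1+(2)·-1+(-2)·0+(2)·-1+(-1)·0 = -5
  [M]: (-1)·0+(2)·1+(-2)·1+(2)·1+(-1)·0 = 2
⇒ I^-1 T^-4 L^-5 M^2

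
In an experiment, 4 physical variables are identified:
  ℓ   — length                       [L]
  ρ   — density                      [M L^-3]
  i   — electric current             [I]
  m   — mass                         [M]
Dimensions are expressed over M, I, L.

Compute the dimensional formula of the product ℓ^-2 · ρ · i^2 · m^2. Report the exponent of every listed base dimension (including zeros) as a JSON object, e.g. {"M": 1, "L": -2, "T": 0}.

{"M": 3, "I": 2, "L": -5}

Dimensional matrix (M×I×L by ℓ×ρ×i×m):
  M: [ 0  1  0  1]
  I: [ 0  0  1  0]
  L: [ 1 -3  0  0]
  [M]: (-2)·0+(1)·1+(2)·0+(2)·1 = 3
  [I]: (-2)·0+(1)·0+(2)·1+(2)·0 = 2
  [L]: (-2)·1+(1)·-3+(2)·0+(2)·0 = -5
⇒ M^3 I^2 L^-5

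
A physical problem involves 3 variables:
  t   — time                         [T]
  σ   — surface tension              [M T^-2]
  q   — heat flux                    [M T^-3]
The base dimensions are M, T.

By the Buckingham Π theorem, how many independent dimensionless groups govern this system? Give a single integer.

1

Write exponents as rows M,T / cols t,σ,q:
  M: [ 0  1  1]
  T: [ 1 -2 -3]
RREF → pivots at {t,σ} ⇒ r = 2
3 vars − rank 2 = 1 Π group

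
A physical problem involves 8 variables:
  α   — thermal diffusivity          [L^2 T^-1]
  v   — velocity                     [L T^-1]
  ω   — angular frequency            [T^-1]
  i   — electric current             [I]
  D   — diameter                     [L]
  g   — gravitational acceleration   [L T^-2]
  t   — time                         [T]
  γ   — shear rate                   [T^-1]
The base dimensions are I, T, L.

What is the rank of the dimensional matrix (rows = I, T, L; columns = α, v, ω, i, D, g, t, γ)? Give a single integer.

Dimensional matrix (I×T×L by α×v×ω×i×D×g×t×γ):
  I: [ 0  0  0  1  0  0  0  0]
  T: [-1 -1 -1  0  0 -2  1 -1]
  L: [ 2  1  0  0  1  1  0  0]
Echelon form has 3 nonzero rows (pivots: α,v,i)

3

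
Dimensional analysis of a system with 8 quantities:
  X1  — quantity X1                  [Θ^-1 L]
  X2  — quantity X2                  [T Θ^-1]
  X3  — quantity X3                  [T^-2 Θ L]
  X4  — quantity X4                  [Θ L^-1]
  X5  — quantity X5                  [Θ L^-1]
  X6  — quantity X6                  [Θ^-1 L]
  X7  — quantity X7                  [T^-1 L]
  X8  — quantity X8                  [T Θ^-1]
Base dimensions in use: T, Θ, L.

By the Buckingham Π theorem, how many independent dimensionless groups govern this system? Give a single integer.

6

Dimensional matrix (T×Θ×L by X1×X2×X3×X4×X5×X6×X7×X8):
  T: [ 0  1 -2  0  0  0 -1  1]
  Θ: [-1 -1  1  1  1 -1  0 -1]
  L: [ 1  0  1 -1 -1  1  1  0]
RREF → pivots at {X1,X2} ⇒ r = 2
n=8, r=2 ⇒ 6 dimensionless groups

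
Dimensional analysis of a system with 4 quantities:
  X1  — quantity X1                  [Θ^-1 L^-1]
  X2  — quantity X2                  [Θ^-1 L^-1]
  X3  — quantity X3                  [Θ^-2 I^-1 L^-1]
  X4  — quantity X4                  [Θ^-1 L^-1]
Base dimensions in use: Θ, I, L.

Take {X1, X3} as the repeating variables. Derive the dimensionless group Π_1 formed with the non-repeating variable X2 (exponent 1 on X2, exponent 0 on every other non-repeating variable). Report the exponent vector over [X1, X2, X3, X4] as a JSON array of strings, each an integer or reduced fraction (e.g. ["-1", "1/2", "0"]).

Write exponents as rows Θ,I,L / cols X1,X2,X3,X4:
  Θ: [-1 -1 -2 -1]
  I: [ 0  0 -1  0]
  L: [-1 -1 -1 -1]
RREF → pivots at {X1,X3} ⇒ r = 2
Repeat: X1,X3; free: X2,X4
RREF:
  r0: [   1    1    0    1]
  r1: [   0    0    1    0]
  r2: [   0    0    0    0]
Fix exponent of X2 at 1, X4 at 0; solve each RREF row for its pivot's exponent:
  r0: exp(X1) + (1)·1 = 0 ⇒ exp(X1) = -1
  r1: exp(X3) + (0)·1 = 0 ⇒ exp(X3) = 0
Π_1 = X1^-1 · X2

["-1", "1", "0", "0"]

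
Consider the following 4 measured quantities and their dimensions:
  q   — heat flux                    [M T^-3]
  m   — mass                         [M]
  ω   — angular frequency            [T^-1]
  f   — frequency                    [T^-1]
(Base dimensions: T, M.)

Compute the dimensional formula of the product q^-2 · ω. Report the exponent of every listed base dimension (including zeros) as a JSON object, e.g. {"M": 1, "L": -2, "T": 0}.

Write exponents as rows T,M / cols q,m,ω,f:
  T: [-3  0 -1 -1]
  M: [ 1  1  0  0]
  [T]: (-2)·-3+(1)·-1 = 5
  [M]: (-2)·1+(1)·0 = -2
⇒ T^5 M^-2

{"T": 5, "M": -2}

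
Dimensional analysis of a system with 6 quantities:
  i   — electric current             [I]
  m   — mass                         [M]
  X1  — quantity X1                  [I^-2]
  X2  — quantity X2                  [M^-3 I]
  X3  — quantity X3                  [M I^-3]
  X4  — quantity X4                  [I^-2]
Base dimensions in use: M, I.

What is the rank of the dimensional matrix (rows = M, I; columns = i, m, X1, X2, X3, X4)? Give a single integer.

2

Write exponents as rows M,I / cols i,m,X1,X2,X3,X4:
  M: [ 0  1  0 -3  1  0]
  I: [ 1  0 -2  1 -3 -2]
RREF → pivots at {i,m} ⇒ r = 2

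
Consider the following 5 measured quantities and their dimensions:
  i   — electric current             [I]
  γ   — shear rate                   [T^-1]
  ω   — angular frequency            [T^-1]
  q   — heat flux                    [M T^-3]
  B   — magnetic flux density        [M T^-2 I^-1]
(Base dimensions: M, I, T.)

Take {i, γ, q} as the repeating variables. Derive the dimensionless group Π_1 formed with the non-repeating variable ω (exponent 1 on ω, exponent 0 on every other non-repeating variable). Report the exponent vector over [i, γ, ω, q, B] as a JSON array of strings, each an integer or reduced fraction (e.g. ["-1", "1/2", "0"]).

Exponent matrix [M,I,T] × [i,γ,ω,q,B]:
  M: [ 0  0  0  1  1]
  I: [ 1  0  0  0 -1]
  T: [ 0 -1 -1 -3 -2]
RREF → pivots at {i,γ,q} ⇒ r = 3
Pivot set = {i,γ,q}, free = {ω,B}
RREF:
  r0: [   1    0    0    0   -1]
  r1: [   0    1    1    0   -1]
  r2: [   0    0    0    1    1]
Fix exponent of ω at 1, B at 0; solve each RREF row for its pivot's exponent:
  r0: exp(i) + (0)·1 = 0 ⇒ exp(i) = 0
  r1: exp(γ) + (1)·1 = 0 ⇒ exp(γ) = -1
  r2: exp(q) + (0)·1 = 0 ⇒ exp(q) = 0
Π_1 = γ^-1 · ω

["0", "-1", "1", "0", "0"]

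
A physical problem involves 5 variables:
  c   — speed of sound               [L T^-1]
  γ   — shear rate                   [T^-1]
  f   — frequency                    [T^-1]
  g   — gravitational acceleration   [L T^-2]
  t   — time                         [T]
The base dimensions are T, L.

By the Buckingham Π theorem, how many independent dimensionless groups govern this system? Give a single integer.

Dimensional matrix (T×L by c×γ×f×g×t):
  T: [-1 -1 -1 -2  1]
  L: [ 1  0  0  1  0]
Row reduction gives pivot columns c,γ; rank = 2
5 vars − rank 2 = 3 Π groups

3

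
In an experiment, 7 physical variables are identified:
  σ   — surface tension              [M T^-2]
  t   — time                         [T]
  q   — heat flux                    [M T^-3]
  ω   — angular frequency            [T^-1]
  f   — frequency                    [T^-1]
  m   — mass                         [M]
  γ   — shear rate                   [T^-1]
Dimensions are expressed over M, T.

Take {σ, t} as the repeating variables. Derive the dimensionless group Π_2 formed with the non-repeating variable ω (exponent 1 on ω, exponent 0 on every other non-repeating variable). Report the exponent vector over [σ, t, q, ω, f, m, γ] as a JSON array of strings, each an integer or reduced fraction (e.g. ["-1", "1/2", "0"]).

Dimensional matrix (M×T by σ×t×q×ω×f×m×γ):
  M: [ 1  0  1  0  0  1  0]
  T: [-2  1 -3 -1 -1  0 -1]
Row reduction gives pivot columns σ,t; rank = 2
Pivot set = {σ,t}, free = {q,ω,f,m,γ}
RREF:
  r0: [   1    0    1    0    0    1    0]
  r1: [   0    1   -1   -1   -1    2   -1]
Fix exponent of ω at 1, q at 0, f at 0, m at 0, γ at 0; solve each RREF row for its pivot's exponent:
  r0: exp(σ) + (0)·1 = 0 ⇒ exp(σ) = 0
  r1: exp(t) + (-1)·1 = 0 ⇒ exp(t) = 1
Π_2 = t · ω

["0", "1", "0", "1", "0", "0", "0"]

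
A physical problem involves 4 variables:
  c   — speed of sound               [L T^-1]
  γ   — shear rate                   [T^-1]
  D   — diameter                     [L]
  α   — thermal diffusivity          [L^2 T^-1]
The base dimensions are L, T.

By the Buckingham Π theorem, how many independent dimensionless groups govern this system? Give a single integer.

2

Write exponents as rows L,T / cols c,γ,D,α:
  L: [ 1  0  1  2]
  T: [-1 -1  0 -1]
RREF → pivots at {c,γ} ⇒ r = 2
Π count = n − r = 4 − 2 = 2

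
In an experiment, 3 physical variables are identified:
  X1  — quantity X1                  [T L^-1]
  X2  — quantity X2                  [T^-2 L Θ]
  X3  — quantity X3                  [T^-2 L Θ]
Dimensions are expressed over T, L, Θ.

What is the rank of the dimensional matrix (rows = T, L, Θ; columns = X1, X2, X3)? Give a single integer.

Write exponents as rows T,L,Θ / cols X1,X2,X3:
  T: [ 1 -2 -2]
  L: [-1  1  1]
  Θ: [ 0  1  1]
Echelon form has 2 nonzero rows (pivots: X1,X2)

2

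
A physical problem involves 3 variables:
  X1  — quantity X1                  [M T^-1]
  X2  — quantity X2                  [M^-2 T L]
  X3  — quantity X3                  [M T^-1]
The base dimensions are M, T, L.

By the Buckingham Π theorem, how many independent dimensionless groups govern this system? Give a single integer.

1

Exponent matrix [M,T,L] × [X1,X2,X3]:
  M: [ 1 -2  1]
  T: [-1  1 -1]
  L: [ 0  1  0]
RREF → pivots at {X1,X2} ⇒ r = 2
3 vars − rank 2 = 1 Π group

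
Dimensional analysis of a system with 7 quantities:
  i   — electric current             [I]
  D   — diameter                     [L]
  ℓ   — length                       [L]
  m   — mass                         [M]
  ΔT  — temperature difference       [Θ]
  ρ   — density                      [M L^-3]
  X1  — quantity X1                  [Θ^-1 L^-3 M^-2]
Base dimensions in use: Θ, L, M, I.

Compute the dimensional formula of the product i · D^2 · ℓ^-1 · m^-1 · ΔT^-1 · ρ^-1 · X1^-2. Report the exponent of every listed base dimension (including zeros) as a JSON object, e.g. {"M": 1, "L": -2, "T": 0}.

{"Θ": 1, "L": 10, "M": 2, "I": 1}

Write exponents as rows Θ,L,M,I / cols i,D,ℓ,m,ΔT,ρ,X1:
  Θ: [ 0  0  0  0  1  0 -1]
  L: [ 0  1  1  0  0 -3 -3]
  M: [ 0  0  0  1  0  1 -2]
  I: [ 1  0  0  0  0  0  0]
  [Θ]: (1)·0+(2)·0+(-1)·0+(-1)·0+(-1)·1+(-1)·0+(-2)·-1 = 1
  [L]: (1)·0+(2)·1+(-1)·1+(-1)·0+(-1)·0+(-1)·-3+(-2)·-3 = 10
  [M]: (1)·0+(2)·0+(-1)·0+(-1)·1+(-1)·0+(-1)·1+(-2)·-2 = 2
  [I]: (1)·1+(2)·0+(-1)·0+(-1)·0+(-1)·0+(-1)·0+(-2)·0 = 1
⇒ Θ L^10 M^2 I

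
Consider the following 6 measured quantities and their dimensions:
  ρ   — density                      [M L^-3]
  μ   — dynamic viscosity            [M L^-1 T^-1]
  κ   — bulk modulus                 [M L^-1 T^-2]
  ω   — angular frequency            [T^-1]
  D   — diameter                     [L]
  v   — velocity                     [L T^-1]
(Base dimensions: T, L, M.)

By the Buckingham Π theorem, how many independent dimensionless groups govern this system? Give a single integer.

3

Write exponents as rows T,L,M / cols ρ,μ,κ,ω,D,v:
  T: [ 0 -1 -2 -1  0 -1]
  L: [-3 -1 -1  0  1  1]
  M: [ 1  1  1  0  0  0]
Echelon form has 3 nonzero rows (pivots: ρ,μ,κ)
6 vars − rank 3 = 3 Π groups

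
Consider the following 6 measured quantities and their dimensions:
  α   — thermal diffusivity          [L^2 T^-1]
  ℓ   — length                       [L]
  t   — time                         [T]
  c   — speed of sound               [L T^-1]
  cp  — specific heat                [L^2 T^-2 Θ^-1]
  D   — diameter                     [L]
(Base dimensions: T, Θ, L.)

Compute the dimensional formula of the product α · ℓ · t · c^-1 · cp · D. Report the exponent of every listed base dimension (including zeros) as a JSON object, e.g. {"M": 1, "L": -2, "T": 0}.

{"T": -1, "Θ": -1, "L": 5}

Dimensional matrix (T×Θ×L by α×ℓ×t×c×cp×D):
  T: [-1  0  1 -1 -2  0]
  Θ: [ 0  0  0  0 -1  0]
  L: [ 2  1  0  1  2  1]
  [T]: (1)·-1+(1)·0+(1)·1+(-1)·-1+(1)·-2+(1)·0 = -1
  [Θ]: (1)·0+(1)·0+(1)·0+(-1)·0+(1)·-1+(1)·0 = -1
  [L]: (1)·2+(1)·1+(1)·0+(-1)·1+(1)·2+(1)·1 = 5
⇒ T^-1 Θ^-1 L^5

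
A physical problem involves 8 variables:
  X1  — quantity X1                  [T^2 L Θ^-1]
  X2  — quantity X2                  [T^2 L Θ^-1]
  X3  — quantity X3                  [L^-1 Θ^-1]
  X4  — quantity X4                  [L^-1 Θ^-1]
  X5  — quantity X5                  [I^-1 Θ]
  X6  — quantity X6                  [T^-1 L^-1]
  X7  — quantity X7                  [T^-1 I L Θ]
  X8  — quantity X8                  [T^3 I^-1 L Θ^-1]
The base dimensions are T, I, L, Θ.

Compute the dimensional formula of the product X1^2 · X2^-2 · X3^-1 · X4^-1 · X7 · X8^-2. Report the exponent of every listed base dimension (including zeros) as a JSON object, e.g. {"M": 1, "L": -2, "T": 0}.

Write exponents as rows T,I,L,Θ / cols X1,X2,X3,X4,X5,X6,X7,X8:
  T: [ 2  2  0  0  0 -1 -1  3]
  I: [ 0  0  0  0 -1  0  1 -1]
  L: [ 1  1 -1 -1  0 -1  1  1]
  Θ: [-1 -1 -1 -1  1  0  1 -1]
  [T]: (2)·2+(-2)·2+(-1)·0+(-1)·0+(1)·-1+(-2)·3 = -7
  [I]: (2)·0+(-2)·0+(-1)·0+(-1)·0+(1)·1+(-2)·-1 = 3
  [L]: (2)·1+(-2)·1+(-1)·-1+(-1)·-1+(1)·1+(-2)·1 = 1
  [Θ]: (2)·-1+(-2)·-1+(-1)·-1+(-1)·-1+(1)·1+(-2)·-1 = 5
⇒ T^-7 I^3 L Θ^5

{"T": -7, "I": 3, "L": 1, "Θ": 5}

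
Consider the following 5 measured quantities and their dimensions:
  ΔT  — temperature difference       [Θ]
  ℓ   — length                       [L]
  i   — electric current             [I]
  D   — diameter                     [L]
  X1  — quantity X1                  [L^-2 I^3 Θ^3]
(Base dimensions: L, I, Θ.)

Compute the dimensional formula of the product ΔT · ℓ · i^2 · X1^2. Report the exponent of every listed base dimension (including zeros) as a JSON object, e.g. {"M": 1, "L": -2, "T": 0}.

{"L": -3, "I": 8, "Θ": 7}

Dimensional matrix (L×I×Θ by ΔT×ℓ×i×D×X1):
  L: [ 0  1  0  1 -2]
  I: [ 0  0  1  0  3]
  Θ: [ 1  0  0  0  3]
  [L]: (1)·0+(1)·1+(2)·0+(2)·-2 = -3
  [I]: (1)·0+(1)·0+(2)·1+(2)·3 = 8
  [Θ]: (1)·1+(1)·0+(2)·0+(2)·3 = 7
⇒ L^-3 I^8 Θ^7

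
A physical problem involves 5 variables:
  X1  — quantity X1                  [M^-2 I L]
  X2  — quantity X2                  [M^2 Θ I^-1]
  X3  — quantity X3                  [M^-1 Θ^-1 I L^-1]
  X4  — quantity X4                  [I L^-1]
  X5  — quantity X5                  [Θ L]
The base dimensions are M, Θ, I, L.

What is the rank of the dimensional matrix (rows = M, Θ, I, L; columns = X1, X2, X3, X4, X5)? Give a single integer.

3

Exponent matrix [M,Θ,I,L] × [X1,X2,X3,X4,X5]:
  M: [-2  2 -1  0  0]
  Θ: [ 0  1 -1  0  1]
  I: [ 1 -1  1  1  0]
  L: [ 1  0 -1 -1  1]
RREF → pivots at {X1,X2,X3} ⇒ r = 3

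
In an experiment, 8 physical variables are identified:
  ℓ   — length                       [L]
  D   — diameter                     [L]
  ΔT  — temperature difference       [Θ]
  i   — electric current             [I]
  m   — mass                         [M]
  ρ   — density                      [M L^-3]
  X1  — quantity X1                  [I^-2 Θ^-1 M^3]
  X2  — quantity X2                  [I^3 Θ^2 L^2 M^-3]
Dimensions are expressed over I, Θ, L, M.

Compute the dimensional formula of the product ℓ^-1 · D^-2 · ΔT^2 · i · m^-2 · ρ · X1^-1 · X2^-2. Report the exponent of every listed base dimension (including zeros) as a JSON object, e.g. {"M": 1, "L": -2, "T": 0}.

Dimensional matrix (I×Θ×L×M by ℓ×D×ΔT×i×m×ρ×X1×X2):
  I: [ 0  0  0  1  0  0 -2  3]
  Θ: [ 0  0  1  0  0  0 -1  2]
  L: [ 1  1  0  0  0 -3  0  2]
  M: [ 0  0  0  0  1  1  3 -3]
  [I]: (-1)·0+(-2)·0+(2)·0+(1)·1+(-2)·0+(1)·0+(-1)·-2+(-2)·3 = -3
  [Θ]: (-1)·0+(-2)·0+(2)·1+(1)·0+(-2)·0+(1)·0+(-1)·-1+(-2)·2 = -1
  [L]: (-1)·1+(-2)·1+(2)·0+(1)·0+(-2)·0+(1)·-3+(-1)·0+(-2)·2 = -10
  [M]: (-1)·0+(-2)·0+(2)·0+(1)·0+(-2)·1+(1)·1+(-1)·3+(-2)·-3 = 2
⇒ I^-3 Θ^-1 L^-10 M^2

{"I": -3, "Θ": -1, "L": -10, "M": 2}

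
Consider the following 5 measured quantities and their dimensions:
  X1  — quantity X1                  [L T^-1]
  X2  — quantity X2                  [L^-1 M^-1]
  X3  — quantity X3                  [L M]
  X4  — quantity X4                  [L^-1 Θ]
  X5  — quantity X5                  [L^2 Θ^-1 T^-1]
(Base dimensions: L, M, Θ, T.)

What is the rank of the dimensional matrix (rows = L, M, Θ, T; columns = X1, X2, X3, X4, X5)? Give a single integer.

3

Write exponents as rows L,M,Θ,T / cols X1,X2,X3,X4,X5:
  L: [ 1 -1  1 -1  2]
  M: [ 0 -1  1  0  0]
  Θ: [ 0  0  0  1 -1]
  T: [-1  0  0  0 -1]
RREF → pivots at {X1,X2,X4} ⇒ r = 3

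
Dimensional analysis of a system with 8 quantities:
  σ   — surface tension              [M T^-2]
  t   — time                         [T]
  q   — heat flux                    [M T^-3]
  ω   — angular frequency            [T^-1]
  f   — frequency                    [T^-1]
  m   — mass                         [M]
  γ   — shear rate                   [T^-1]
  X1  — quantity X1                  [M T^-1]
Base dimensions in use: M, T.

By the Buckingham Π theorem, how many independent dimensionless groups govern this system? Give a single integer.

Write exponents as rows M,T / cols σ,t,q,ω,f,m,γ,X1:
  M: [ 1  0  1  0  0  1  0  1]
  T: [-2  1 -3 -1 -1  0 -1 -1]
Row reduction gives pivot columns σ,t; rank = 2
Π count = n − r = 8 − 2 = 6

6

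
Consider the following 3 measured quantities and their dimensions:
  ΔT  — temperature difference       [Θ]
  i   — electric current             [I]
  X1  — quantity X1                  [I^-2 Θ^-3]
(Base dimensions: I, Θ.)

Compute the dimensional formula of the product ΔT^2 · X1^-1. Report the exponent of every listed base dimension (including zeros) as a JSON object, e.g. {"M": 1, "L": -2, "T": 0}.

{"I": 2, "Θ": 5}

Write exponents as rows I,Θ / cols ΔT,i,X1:
  I: [ 0  1 -2]
  Θ: [ 1  0 -3]
  [I]: (2)·0+(-1)·-2 = 2
  [Θ]: (2)·1+(-1)·-3 = 5
⇒ I^2 Θ^5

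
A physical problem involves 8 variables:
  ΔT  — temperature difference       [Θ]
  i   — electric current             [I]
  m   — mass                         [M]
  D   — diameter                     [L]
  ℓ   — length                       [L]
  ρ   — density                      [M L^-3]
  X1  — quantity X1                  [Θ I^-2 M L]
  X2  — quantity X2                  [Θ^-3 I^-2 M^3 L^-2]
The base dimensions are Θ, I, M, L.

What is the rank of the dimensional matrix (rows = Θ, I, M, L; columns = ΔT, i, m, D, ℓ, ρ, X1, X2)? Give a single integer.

4

Dimensional matrix (Θ×I×M×L by ΔT×i×m×D×ℓ×ρ×X1×X2):
  Θ: [ 1  0  0  0  0  0  1 -3]
  I: [ 0  1  0  0  0  0 -2 -2]
  M: [ 0  0  1  0  0  1  1  3]
  L: [ 0  0  0  1  1 -3  1 -2]
RREF → pivots at {ΔT,i,m,D} ⇒ r = 4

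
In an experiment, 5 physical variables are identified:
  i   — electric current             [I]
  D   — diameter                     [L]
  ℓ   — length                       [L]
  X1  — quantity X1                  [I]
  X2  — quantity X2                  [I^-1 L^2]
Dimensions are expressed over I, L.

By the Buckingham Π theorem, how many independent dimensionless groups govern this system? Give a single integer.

3

Dimensional matrix (I×L by i×D×ℓ×X1×X2):
  I: [ 1  0  0  1 -1]
  L: [ 0  1  1  0  2]
RREF → pivots at {i,D} ⇒ r = 2
Π count = n − r = 5 − 2 = 3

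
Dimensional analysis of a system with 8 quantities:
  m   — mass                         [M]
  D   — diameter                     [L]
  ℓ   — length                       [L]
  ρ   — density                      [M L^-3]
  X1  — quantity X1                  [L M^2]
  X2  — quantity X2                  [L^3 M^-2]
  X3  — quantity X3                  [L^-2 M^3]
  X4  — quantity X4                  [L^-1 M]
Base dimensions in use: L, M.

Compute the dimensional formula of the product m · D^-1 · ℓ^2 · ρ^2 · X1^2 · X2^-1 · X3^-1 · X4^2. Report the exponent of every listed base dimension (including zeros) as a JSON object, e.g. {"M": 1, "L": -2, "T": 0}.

Exponent matrix [L,M] × [m,D,ℓ,ρ,X1,X2,X3,X4]:
  L: [ 0  1  1 -3  1  3 -2 -1]
  M: [ 1  0  0  1  2 -2  3  1]
  [L]: (1)·0+(-1)·1+(2)·1+(2)·-3+(2)·1+(-1)·3+(-1)·-2+(2)·-1 = -6
  [M]: (1)·1+(-1)·0+(2)·0+(2)·1+(2)·2+(-1)·-2+(-1)·3+(2)·1 = 8
⇒ L^-6 M^8

{"L": -6, "M": 8}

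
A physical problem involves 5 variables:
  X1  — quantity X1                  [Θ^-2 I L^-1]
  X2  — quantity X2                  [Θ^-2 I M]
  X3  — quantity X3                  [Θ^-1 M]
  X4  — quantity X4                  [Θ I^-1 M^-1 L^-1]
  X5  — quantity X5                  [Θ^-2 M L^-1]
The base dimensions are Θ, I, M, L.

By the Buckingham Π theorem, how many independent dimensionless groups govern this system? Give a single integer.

Dimensional matrix (Θ×I×M×L by X1×X2×X3×X4×X5):
  Θ: [-2 -2 -1  1 -2]
  I: [ 1  1  0 -1  0]
  M: [ 0  1  1 -1  1]
  L: [-1  0  0 -1 -1]
RREF → pivots at {X1,X2,X3} ⇒ r = 3
n=5, r=3 ⇒ 2 dimensionless groups

2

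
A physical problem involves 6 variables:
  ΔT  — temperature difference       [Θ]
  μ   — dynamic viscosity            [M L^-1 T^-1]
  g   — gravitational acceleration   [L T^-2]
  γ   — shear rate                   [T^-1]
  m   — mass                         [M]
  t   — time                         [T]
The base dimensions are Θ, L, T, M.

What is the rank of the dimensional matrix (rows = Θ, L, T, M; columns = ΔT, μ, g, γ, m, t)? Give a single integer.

4

Exponent matrix [Θ,L,T,M] × [ΔT,μ,g,γ,m,t]:
  Θ: [ 1  0  0  0  0  0]
  L: [ 0 -1  1  0  0  0]
  T: [ 0 -1 -2 -1  0  1]
  M: [ 0  1  0  0  1  0]
Echelon form has 4 nonzero rows (pivots: ΔT,μ,g,γ)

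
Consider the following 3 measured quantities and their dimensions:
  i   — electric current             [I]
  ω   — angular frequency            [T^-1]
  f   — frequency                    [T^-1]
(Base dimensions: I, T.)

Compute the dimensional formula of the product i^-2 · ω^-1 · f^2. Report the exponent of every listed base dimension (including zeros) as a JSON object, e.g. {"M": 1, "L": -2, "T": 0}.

{"I": -2, "T": -1}

Exponent matrix [I,T] × [i,ω,f]:
  I: [ 1  0  0]
  T: [ 0 -1 -1]
  [I]: (-2)·1+(-1)·0+(2)·0 = -2
  [T]: (-2)·0+(-1)·-1+(2)·-1 = -1
⇒ I^-2 T^-1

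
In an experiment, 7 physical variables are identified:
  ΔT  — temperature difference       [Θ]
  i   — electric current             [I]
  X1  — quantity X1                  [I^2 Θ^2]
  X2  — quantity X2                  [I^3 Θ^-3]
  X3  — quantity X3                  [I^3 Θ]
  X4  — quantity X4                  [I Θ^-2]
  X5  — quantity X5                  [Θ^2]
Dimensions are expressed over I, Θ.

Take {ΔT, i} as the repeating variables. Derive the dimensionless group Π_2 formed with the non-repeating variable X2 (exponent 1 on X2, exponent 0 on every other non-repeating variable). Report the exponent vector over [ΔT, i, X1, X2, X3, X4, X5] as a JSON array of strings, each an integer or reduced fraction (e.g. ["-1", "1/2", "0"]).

Dimensional matrix (I×Θ by ΔT×i×X1×X2×X3×X4×X5):
  I: [ 0  1  2  3  3  1  0]
  Θ: [ 1  0  2 -3  1 -2  2]
RREF → pivots at {ΔT,i} ⇒ r = 2
Repeat: ΔT,i; free: X1,X2,X3,X4,X5
RREF:
  r0: [   1    0    2   -3    1   -2    2]
  r1: [   0    1    2    3    3    1    0]
Fix exponent of X2 at 1, X1 at 0, X3 at 0, X4 at 0, X5 at 0; solve each RREF row for its pivot's exponent:
  r0: exp(ΔT) + (-3)·1 = 0 ⇒ exp(ΔT) = 3
  r1: exp(i) + (3)·1 = 0 ⇒ exp(i) = -3
Π_2 = ΔT^3 · i^-3 · X2

["3", "-3", "0", "1", "0", "0", "0"]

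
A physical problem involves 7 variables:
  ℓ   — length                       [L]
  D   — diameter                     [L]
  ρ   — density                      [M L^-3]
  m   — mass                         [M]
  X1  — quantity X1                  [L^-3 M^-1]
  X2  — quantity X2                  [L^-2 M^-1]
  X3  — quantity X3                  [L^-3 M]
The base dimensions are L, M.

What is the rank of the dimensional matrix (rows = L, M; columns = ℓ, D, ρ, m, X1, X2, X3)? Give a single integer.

2

Write exponents as rows L,M / cols ℓ,D,ρ,m,X1,X2,X3:
  L: [ 1  1 -3  0 -3 -2 -3]
  M: [ 0  0  1  1 -1 -1  1]
Echelon form has 2 nonzero rows (pivots: ℓ,ρ)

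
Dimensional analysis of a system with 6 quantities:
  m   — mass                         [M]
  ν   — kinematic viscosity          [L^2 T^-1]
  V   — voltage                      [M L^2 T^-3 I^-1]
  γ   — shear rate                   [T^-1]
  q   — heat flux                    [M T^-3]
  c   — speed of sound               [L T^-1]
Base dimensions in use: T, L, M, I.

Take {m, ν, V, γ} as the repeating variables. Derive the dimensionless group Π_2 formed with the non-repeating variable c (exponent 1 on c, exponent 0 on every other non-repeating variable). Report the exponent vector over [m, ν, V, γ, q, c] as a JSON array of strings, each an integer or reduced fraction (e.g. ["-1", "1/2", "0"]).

["0", "-1/2", "0", "-1/2", "0", "1"]

Dimensional matrix (T×L×M×I by m×ν×V×γ×q×c):
  T: [ 0 -1 -3 -1 -3 -1]
  L: [ 0  2  2  0  0  1]
  M: [ 1  0  1  0  1  0]
  I: [ 0  0 -1  0  0  0]
Row reduction gives pivot columns m,ν,V,γ; rank = 4
Repeat: m,ν,V,γ; free: q,c
RREF:
  r0: [   1    0    0    0    1    0]
  r1: [   0    1    0    0    0  1/2]
  r2: [   0    0    1    0    0    0]
  r3: [   0    0    0    1    3  1/2]
Fix exponent of c at 1, q at 0; solve each RREF row for its pivot's exponent:
  r0: exp(m) + (0)·1 = 0 ⇒ exp(m) = 0
  r1: exp(ν) + (1/2)·1 = 0 ⇒ exp(ν) = -1/2
  r2: exp(V) + (0)·1 = 0 ⇒ exp(V) = 0
  r3: exp(γ) + (1/2)·1 = 0 ⇒ exp(γ) = -1/2
Π_2 = ν^(-1/2) · γ^(-1/2) · c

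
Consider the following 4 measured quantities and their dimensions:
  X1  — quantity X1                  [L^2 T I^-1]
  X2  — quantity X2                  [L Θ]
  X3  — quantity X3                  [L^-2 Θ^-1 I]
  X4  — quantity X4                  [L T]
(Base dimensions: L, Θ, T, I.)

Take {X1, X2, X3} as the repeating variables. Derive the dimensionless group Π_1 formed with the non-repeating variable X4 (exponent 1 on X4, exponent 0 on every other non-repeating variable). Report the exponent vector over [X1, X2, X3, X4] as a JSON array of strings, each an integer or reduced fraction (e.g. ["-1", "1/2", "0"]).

Write exponents as rows L,Θ,T,I / cols X1,X2,X3,X4:
  L: [ 2  1 -2  1]
  Θ: [ 0  1 -1  0]
  T: [ 1  0  0  1]
  I: [-1  0  1  0]
Row reduction gives pivot columns X1,X2,X3; rank = 3
Pivot set = {X1,X2,X3}, free = {X4}
RREF:
  r0: [   1    0    0    1]
  r1: [   0    1    0    1]
  r2: [   0    0    1    1]
  r3: [   0    0    0    0]
Fix exponent of X4 at 1; solve each RREF row for its pivot's exponent:
  r0: exp(X1) + (1)·1 = 0 ⇒ exp(X1) = -1
  r1: exp(X2) + (1)·1 = 0 ⇒ exp(X2) = -1
  r2: exp(X3) + (1)·1 = 0 ⇒ exp(X3) = -1
Π_1 = X1^-1 · X2^-1 · X3^-1 · X4

["-1", "-1", "-1", "1"]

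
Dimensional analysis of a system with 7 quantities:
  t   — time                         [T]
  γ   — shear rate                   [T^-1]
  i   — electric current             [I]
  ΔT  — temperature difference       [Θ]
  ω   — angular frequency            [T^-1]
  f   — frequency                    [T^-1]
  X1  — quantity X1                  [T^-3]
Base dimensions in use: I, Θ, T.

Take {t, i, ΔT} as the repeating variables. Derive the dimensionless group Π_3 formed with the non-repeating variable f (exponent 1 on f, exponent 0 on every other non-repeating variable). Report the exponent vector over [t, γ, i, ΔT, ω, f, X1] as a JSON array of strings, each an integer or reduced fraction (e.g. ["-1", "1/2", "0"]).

Exponent matrix [I,Θ,T] × [t,γ,i,ΔT,ω,f,X1]:
  I: [ 0  0  1  0  0  0  0]
  Θ: [ 0  0  0  1  0  0  0]
  T: [ 1 -1  0  0 -1 -1 -3]
Echelon form has 3 nonzero rows (pivots: t,i,ΔT)
Pivot set = {t,i,ΔT}, free = {γ,ω,f,X1}
RREF:
  r0: [   1   -1    0    0   -1   -1   -3]
  r1: [   0    0    1    0    0    0    0]
  r2: [   0    0    0    1    0    0    0]
Fix exponent of f at 1, γ at 0, ω at 0, X1 at 0; solve each RREF row for its pivot's exponent:
  r0: exp(t) + (-1)·1 = 0 ⇒ exp(t) = 1
  r1: exp(i) + (0)·1 = 0 ⇒ exp(i) = 0
  r2: exp(ΔT) + (0)·1 = 0 ⇒ exp(ΔT) = 0
Π_3 = t · f

["1", "0", "0", "0", "0", "1", "0"]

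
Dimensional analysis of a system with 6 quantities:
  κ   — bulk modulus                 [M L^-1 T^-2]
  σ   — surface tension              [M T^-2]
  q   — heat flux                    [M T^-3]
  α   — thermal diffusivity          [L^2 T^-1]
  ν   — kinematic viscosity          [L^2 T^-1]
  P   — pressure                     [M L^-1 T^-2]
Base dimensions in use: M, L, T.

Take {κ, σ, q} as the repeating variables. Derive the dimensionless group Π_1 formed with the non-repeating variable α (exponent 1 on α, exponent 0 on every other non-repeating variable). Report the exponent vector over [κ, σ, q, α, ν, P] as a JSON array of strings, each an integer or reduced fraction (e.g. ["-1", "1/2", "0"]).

Exponent matrix [M,L,T] × [κ,σ,q,α,ν,P]:
  M: [ 1  1  1  0  0  1]
  L: [-1  0  0  2  2 -1]
  T: [-2 -2 -3 -1 -1 -2]
RREF → pivots at {κ,σ,q} ⇒ r = 3
Pivot set = {κ,σ,q}, free = {α,ν,P}
RREF:
  r0: [   1    0    0   -2   -2    1]
  r1: [   0    1    0    1    1    0]
  r2: [   0    0    1    1    1    0]
Fix exponent of α at 1, ν at 0, P at 0; solve each RREF row for its pivot's exponent:
  r0: exp(κ) + (-2)·1 = 0 ⇒ exp(κ) = 2
  r1: exp(σ) + (1)·1 = 0 ⇒ exp(σ) = -1
  r2: exp(q) + (1)·1 = 0 ⇒ exp(q) = -1
Π_1 = κ^2 · σ^-1 · q^-1 · α

["2", "-1", "-1", "1", "0", "0"]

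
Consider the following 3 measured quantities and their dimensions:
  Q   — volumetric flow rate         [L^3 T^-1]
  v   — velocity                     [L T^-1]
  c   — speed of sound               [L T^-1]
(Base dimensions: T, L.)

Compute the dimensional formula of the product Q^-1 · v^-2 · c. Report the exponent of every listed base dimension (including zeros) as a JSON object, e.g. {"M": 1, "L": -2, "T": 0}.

{"T": 2, "L": -4}

Dimensional matrix (T×L by Q×v×c):
  T: [-1 -1 -1]
  L: [ 3  1  1]
  [T]: (-1)·-1+(-2)·-1+(1)·-1 = 2
  [L]: (-1)·3+(-2)·1+(1)·1 = -4
⇒ T^2 L^-4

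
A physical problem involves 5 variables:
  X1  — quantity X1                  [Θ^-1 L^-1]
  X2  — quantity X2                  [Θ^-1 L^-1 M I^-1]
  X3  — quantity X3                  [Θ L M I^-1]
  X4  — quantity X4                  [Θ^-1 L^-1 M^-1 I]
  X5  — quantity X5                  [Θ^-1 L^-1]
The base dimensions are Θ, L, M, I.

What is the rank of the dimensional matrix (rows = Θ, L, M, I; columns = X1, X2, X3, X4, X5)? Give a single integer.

Exponent matrix [Θ,L,M,I] × [X1,X2,X3,X4,X5]:
  Θ: [-1 -1  1 -1 -1]
  L: [-1 -1  1 -1 -1]
  M: [ 0  1  1 -1  0]
  I: [ 0 -1 -1  1  0]
Row reduction gives pivot columns X1,X2; rank = 2

2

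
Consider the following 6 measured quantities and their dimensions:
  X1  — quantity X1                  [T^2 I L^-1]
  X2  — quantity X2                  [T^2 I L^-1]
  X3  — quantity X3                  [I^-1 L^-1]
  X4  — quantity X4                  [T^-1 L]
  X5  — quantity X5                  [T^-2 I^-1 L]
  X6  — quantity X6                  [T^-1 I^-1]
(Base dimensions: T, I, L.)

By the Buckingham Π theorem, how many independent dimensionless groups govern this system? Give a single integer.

Exponent matrix [T,I,L] × [X1,X2,X3,X4,X5,X6]:
  T: [ 2  2  0 -1 -2 -1]
  I: [ 1  1 -1  0 -1 -1]
  L: [-1 -1 -1  1  1  0]
Row reduction gives pivot columns X1,X3; rank = 2
Π count = n − r = 6 − 2 = 4

4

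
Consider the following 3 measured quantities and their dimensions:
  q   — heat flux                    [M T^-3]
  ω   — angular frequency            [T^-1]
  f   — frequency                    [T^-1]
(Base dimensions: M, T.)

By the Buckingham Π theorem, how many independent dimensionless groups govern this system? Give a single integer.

1

Write exponents as rows M,T / cols q,ω,f:
  M: [ 1  0  0]
  T: [-3 -1 -1]
Row reduction gives pivot columns q,ω; rank = 2
n=3, r=2 ⇒ 1 dimensionless group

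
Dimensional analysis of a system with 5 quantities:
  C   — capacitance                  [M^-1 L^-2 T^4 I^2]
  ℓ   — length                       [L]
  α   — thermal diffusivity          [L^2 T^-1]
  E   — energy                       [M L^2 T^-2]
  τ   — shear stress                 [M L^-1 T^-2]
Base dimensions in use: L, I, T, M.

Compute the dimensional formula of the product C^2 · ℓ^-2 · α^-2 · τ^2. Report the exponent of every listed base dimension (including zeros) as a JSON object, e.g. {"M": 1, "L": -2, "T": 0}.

Exponent matrix [L,I,T,M] × [C,ℓ,α,E,τ]:
  L: [-2  1  2  2 -1]
  I: [ 2  0  0  0  0]
  T: [ 4  0 -1 -2 -2]
  M: [-1  0  0  1  1]
  [L]: (2)·-2+(-2)·1+(-2)·2+(2)·-1 = -12
  [I]: (2)·2+(-2)·0+(-2)·0+(2)·0 = 4
  [T]: (2)·4+(-2)·0+(-2)·-1+(2)·-2 = 6
  [M]: (2)·-1+(-2)·0+(-2)·0+(2)·1 = 0
⇒ L^-12 I^4 T^6

{"L": -12, "I": 4, "T": 6, "M": 0}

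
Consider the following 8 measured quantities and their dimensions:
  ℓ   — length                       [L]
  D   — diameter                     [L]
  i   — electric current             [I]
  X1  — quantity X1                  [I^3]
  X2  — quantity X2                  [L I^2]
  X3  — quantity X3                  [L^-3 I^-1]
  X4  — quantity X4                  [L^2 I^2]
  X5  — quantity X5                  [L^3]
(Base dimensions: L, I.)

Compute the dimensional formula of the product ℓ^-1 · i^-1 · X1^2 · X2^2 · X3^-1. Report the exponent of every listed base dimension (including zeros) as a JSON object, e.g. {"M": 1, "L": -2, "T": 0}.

{"L": 4, "I": 10}

Exponent matrix [L,I] × [ℓ,D,i,X1,X2,X3,X4,X5]:
  L: [ 1  1  0  0  1 -3  2  3]
  I: [ 0  0  1  3  2 -1  2  0]
  [L]: (-1)·1+(-1)·0+(2)·0+(2)·1+(-1)·-3 = 4
  [I]: (-1)·0+(-1)·1+(2)·3+(2)·2+(-1)·-1 = 10
⇒ L^4 I^10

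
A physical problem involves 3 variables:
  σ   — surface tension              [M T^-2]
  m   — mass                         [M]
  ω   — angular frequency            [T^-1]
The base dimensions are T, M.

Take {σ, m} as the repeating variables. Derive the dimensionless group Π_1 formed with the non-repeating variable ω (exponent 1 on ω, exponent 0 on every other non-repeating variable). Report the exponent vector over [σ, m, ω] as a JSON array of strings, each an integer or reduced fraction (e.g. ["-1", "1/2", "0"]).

["-1/2", "1/2", "1"]

Write exponents as rows T,M / cols σ,m,ω:
  T: [-2  0 -1]
  M: [ 1  1  0]
Row reduction gives pivot columns σ,m; rank = 2
Pivot set = {σ,m}, free = {ω}
RREF:
  r0: [   1    0  1/2]
  r1: [   0    1 -1/2]
Fix exponent of ω at 1; solve each RREF row for its pivot's exponent:
  r0: exp(σ) + (1/2)·1 = 0 ⇒ exp(σ) = -1/2
  r1: exp(m) + (-1/2)·1 = 0 ⇒ exp(m) = 1/2
Π_1 = σ^(-1/2) · m^(1/2) · ω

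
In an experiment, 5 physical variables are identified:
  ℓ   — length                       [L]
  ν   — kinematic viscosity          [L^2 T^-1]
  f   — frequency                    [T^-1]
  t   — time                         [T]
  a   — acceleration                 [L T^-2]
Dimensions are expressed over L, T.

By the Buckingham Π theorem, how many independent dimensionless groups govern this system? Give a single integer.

Dimensional matrix (L×T by ℓ×ν×f×t×a):
  L: [ 1  2  0  0  1]
  T: [ 0 -1 -1  1 -2]
Echelon form has 2 nonzero rows (pivots: ℓ,ν)
5 vars − rank 2 = 3 Π groups

3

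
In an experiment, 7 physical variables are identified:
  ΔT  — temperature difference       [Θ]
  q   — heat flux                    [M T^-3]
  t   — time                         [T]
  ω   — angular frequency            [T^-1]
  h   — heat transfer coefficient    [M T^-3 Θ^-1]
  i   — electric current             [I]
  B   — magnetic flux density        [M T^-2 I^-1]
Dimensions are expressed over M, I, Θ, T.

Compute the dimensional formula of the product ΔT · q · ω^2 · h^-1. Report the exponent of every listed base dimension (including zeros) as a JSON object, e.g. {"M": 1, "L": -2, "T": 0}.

Exponent matrix [M,I,Θ,T] × [ΔT,q,t,ω,h,i,B]:
  M: [ 0  1  0  0  1  0  1]
  I: [ 0  0  0  0  0  1 -1]
  Θ: [ 1  0  0  0 -1  0  0]
  T: [ 0 -3  1 -1 -3  0 -2]
  [M]: (1)·0+(1)·1+(2)·0+(-1)·1 = 0
  [I]: (1)·0+(1)·0+(2)·0+(-1)·0 = 0
  [Θ]: (1)·1+(1)·0+(2)·0+(-1)·-1 = 2
  [T]: (1)·0+(1)·-3+(2)·-1+(-1)·-3 = -2
⇒ Θ^2 T^-2

{"M": 0, "I": 0, "Θ": 2, "T": -2}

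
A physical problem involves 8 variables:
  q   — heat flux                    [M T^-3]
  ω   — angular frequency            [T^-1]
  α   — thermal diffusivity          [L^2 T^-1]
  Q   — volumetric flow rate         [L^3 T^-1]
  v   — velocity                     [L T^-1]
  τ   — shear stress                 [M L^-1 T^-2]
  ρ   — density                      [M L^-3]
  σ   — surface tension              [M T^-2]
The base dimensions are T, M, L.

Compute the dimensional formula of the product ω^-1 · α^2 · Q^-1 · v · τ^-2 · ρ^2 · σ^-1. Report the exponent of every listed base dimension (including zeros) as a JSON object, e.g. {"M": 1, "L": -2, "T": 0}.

Exponent matrix [T,M,L] × [q,ω,α,Q,v,τ,ρ,σ]:
  T: [-3 -1 -1 -1 -1 -2  0 -2]
  M: [ 1  0  0  0  0  1  1  1]
  L: [ 0  0  2  3  1 -1 -3  0]
  [T]: (-1)·-1+(2)·-1+(-1)·-1+(1)·-1+(-2)·-2+(2)·0+(-1)·-2 = 5
  [M]: (-1)·0+(2)·0+(-1)·0+(1)·0+(-2)·1+(2)·1+(-1)·1 = -1
  [L]: (-1)·0+(2)·2+(-1)·3+(1)·1+(-2)·-1+(2)·-3+(-1)·0 = -2
⇒ T^5 M^-1 L^-2

{"T": 5, "M": -1, "L": -2}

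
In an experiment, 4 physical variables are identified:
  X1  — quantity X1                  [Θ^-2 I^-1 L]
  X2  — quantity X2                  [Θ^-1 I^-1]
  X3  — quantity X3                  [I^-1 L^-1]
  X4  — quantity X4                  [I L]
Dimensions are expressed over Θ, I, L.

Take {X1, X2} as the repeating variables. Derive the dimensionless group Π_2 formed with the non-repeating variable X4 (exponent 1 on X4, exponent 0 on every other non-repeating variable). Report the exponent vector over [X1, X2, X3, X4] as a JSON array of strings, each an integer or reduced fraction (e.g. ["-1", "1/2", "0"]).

Exponent matrix [Θ,I,L] × [X1,X2,X3,X4]:
  Θ: [-2 -1  0  0]
  I: [-1 -1 -1  1]
  L: [ 1  0 -1  1]
Row reduction gives pivot columns X1,X2; rank = 2
Repeat: X1,X2; free: X3,X4
RREF:
  r0: [   1    0   -1    1]
  r1: [   0    1    2   -2]
  r2: [   0    0    0    0]
Fix exponent of X4 at 1, X3 at 0; solve each RREF row for its pivot's exponent:
  r0: exp(X1) + (1)·1 = 0 ⇒ exp(X1) = -1
  r1: exp(X2) + (-2)·1 = 0 ⇒ exp(X2) = 2
Π_2 = X1^-1 · X2^2 · X4

["-1", "2", "0", "1"]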